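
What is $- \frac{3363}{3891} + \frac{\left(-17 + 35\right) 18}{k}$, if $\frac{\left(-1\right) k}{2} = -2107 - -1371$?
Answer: $- \frac{307471}{477296} \approx -0.64419$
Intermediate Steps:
$k = 1472$ ($k = - 2 \left(-2107 - -1371\right) = - 2 \left(-2107 + 1371\right) = \left(-2\right) \left(-736\right) = 1472$)
$- \frac{3363}{3891} + \frac{\left(-17 + 35\right) 18}{k} = - \frac{3363}{3891} + \frac{\left(-17 + 35\right) 18}{1472} = \left(-3363\right) \frac{1}{3891} + 18 \cdot 18 \cdot \frac{1}{1472} = - \frac{1121}{1297} + 324 \cdot \frac{1}{1472} = - \frac{1121}{1297} + \frac{81}{368} = - \frac{307471}{477296}$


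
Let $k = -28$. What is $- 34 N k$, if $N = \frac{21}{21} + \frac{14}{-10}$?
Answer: $- \frac{1904}{5} \approx -380.8$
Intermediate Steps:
$N = - \frac{2}{5}$ ($N = 21 \cdot \frac{1}{21} + 14 \left(- \frac{1}{10}\right) = 1 - \frac{7}{5} = - \frac{2}{5} \approx -0.4$)
$- 34 N k = \left(-34\right) \left(- \frac{2}{5}\right) \left(-28\right) = \frac{68}{5} \left(-28\right) = - \frac{1904}{5}$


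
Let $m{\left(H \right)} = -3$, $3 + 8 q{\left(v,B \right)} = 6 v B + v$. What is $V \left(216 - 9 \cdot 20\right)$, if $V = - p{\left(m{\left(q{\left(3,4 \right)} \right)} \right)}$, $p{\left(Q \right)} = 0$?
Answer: $0$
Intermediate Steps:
$q{\left(v,B \right)} = - \frac{3}{8} + \frac{v}{8} + \frac{3 B v}{4}$ ($q{\left(v,B \right)} = - \frac{3}{8} + \frac{6 v B + v}{8} = - \frac{3}{8} + \frac{6 B v + v}{8} = - \frac{3}{8} + \frac{v + 6 B v}{8} = - \frac{3}{8} + \left(\frac{v}{8} + \frac{3 B v}{4}\right) = - \frac{3}{8} + \frac{v}{8} + \frac{3 B v}{4}$)
$V = 0$ ($V = \left(-1\right) 0 = 0$)
$V \left(216 - 9 \cdot 20\right) = 0 \left(216 - 9 \cdot 20\right) = 0 \left(216 - 180\right) = 0 \cdot 36 = 0$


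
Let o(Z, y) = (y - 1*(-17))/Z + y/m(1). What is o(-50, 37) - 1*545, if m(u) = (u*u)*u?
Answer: -12727/25 ≈ -509.08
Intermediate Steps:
m(u) = u³ (m(u) = u²*u = u³)
o(Z, y) = y + (17 + y)/Z (o(Z, y) = (y - 1*(-17))/Z + y/(1³) = (y + 17)/Z + y/1 = (17 + y)/Z + y*1 = (17 + y)/Z + y = y + (17 + y)/Z)
o(-50, 37) - 1*545 = (17 + 37 - 50*37)/(-50) - 1*545 = -(17 + 37 - 1850)/50 - 545 = -1/50*(-1796) - 545 = 898/25 - 545 = -12727/25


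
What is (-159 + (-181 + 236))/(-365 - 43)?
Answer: 13/51 ≈ 0.25490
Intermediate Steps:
(-159 + (-181 + 236))/(-365 - 43) = (-159 + 55)/(-408) = -104*(-1/408) = 13/51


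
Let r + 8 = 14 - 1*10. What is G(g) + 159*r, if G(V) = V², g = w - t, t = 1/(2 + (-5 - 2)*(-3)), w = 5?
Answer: -323448/529 ≈ -611.43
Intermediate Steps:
t = 1/23 (t = 1/(2 - 7*(-3)) = 1/(2 + 21) = 1/23 ≈ 0.043478)
g = 114/23 (g = 5 - 1*1/23 = 5 - 1/23 = 114/23 ≈ 4.9565)
r = -4 (r = -8 + (14 - 1*10) = -8 + (14 - 10) = -8 + 4 = -4)
G(g) + 159*r = (114/23)² + 159*(-4) = 12996/529 - 636 = -323448/529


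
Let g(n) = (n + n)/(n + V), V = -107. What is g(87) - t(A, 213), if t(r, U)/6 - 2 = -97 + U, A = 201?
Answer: -7167/10 ≈ -716.70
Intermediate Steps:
t(r, U) = -570 + 6*U (t(r, U) = 12 + 6*(-97 + U) = 12 + (-582 + 6*U) = -570 + 6*U)
g(n) = 2*n/(-107 + n) (g(n) = (n + n)/(n - 107) = (2*n)/(-107 + n) = 2*n/(-107 + n))
g(87) - t(A, 213) = 2*87/(-107 + 87) - (-570 + 6*213) = 2*87/(-20) - (-570 + 1278) = 2*87*(-1/20) - 1*708 = -87/10 - 708 = -7167/10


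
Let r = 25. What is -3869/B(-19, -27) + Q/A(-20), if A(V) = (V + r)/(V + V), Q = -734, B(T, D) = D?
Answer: 162413/27 ≈ 6015.3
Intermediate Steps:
A(V) = (25 + V)/(2*V) (A(V) = (V + 25)/(V + V) = (25 + V)/((2*V)) = (25 + V)*(1/(2*V)) = (25 + V)/(2*V))
-3869/B(-19, -27) + Q/A(-20) = -3869/(-27) - 734*(-40/(25 - 20)) = -3869*(-1/27) - 734/((1/2)*(-1/20)*5) = 3869/27 - 734/(-1/8) = 3869/27 - 734*(-8) = 3869/27 + 5872 = 162413/27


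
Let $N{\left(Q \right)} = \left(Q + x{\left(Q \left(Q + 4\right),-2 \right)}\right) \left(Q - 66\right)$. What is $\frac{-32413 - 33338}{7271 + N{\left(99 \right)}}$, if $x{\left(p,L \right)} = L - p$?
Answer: $\frac{65751}{326029} \approx 0.20167$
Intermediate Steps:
$N{\left(Q \right)} = \left(-66 + Q\right) \left(-2 + Q - Q \left(4 + Q\right)\right)$ ($N{\left(Q \right)} = \left(Q - \left(2 + Q \left(Q + 4\right)\right)\right) \left(Q - 66\right) = \left(Q - \left(2 + Q \left(4 + Q\right)\right)\right) \left(-66 + Q\right) = \left(-2 + Q - Q \left(4 + Q\right)\right) \left(-66 + Q\right) = \left(-66 + Q\right) \left(-2 + Q - Q \left(4 + Q\right)\right)$)
$\frac{-32413 - 33338}{7271 + N{\left(99 \right)}} = \frac{-32413 - 33338}{7271 + \left(132 - 99^{3} + 63 \cdot 99^{2} + 196 \cdot 99\right)} = - \frac{65751}{7271 + \left(132 - 970299 + 63 \cdot 9801 + 19404\right)} = - \frac{65751}{7271 + \left(132 - 970299 + 617463 + 19404\right)} = - \frac{65751}{7271 - 333300} = - \frac{65751}{-326029} = \left(-65751\right) \left(- \frac{1}{326029}\right) = \frac{65751}{326029}$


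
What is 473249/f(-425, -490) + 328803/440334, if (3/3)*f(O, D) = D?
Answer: -2478887044/2568615 ≈ -965.07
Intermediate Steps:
f(O, D) = D
473249/f(-425, -490) + 328803/440334 = 473249/(-490) + 328803/440334 = 473249*(-1/490) + 328803*(1/440334) = -67607/70 + 109601/146778 = -2478887044/2568615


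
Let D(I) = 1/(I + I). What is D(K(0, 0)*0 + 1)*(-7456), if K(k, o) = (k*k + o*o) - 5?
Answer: -3728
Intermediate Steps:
K(k, o) = -5 + k² + o² (K(k, o) = (k² + o²) - 5 = -5 + k² + o²)
D(I) = 1/(2*I)
D(K(0, 0)*0 + 1)*(-7456) = (1/(2*((-5 + 0² + 0²)*0 + 1)))*(-7456) = (1/(2*((-5 + 0 + 0)*0 + 1)))*(-7456) = (1/(2*(-5*0 + 1)))*(-7456) = (1/(2*(0 + 1)))*(-7456) = ((½)/1)*(-7456) = ((½)*1)*(-7456) = (½)*(-7456) = -3728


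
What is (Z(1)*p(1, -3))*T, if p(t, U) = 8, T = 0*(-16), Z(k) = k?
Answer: 0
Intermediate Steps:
T = 0
(Z(1)*p(1, -3))*T = (1*8)*0 = 8*0 = 0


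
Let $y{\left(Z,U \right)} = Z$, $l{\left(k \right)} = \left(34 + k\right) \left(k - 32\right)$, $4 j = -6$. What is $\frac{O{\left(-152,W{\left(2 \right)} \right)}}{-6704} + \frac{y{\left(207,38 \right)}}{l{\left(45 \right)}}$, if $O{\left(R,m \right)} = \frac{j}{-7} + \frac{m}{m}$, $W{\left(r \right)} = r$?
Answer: $\frac{19410733}{96390112} \approx 0.20138$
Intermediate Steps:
$j = - \frac{3}{2}$ ($j = \frac{1}{4} \left(-6\right) = - \frac{3}{2} \approx -1.5$)
$l{\left(k \right)} = \left(-32 + k\right) \left(34 + k\right)$ ($l{\left(k \right)} = \left(34 + k\right) \left(-32 + k\right) = \left(-32 + k\right) \left(34 + k\right)$)
$O{\left(R,m \right)} = \frac{17}{14}$ ($O{\left(R,m \right)} = - \frac{3}{2 \left(-7\right)} + \frac{m}{m} = \left(- \frac{3}{2}\right) \left(- \frac{1}{7}\right) + 1 = \frac{3}{14} + 1 = \frac{17}{14}$)
$\frac{O{\left(-152,W{\left(2 \right)} \right)}}{-6704} + \frac{y{\left(207,38 \right)}}{l{\left(45 \right)}} = \frac{17}{14 \left(-6704\right)} + \frac{207}{-1088 + 45^{2} + 2 \cdot 45} = \frac{17}{14} \left(- \frac{1}{6704}\right) + \frac{207}{-1088 + 2025 + 90} = - \frac{17}{93856} + \frac{207}{1027} = \frac{19410733}{96390112}$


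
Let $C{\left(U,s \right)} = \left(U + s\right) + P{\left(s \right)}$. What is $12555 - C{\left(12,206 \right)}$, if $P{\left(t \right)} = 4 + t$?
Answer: $12127$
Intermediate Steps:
$C{\left(U,s \right)} = 4 + U + 2 s$ ($C{\left(U,s \right)} = \left(U + s\right) + \left(4 + s\right) = 4 + U + 2 s$)
$12555 - C{\left(12,206 \right)} = 12555 - \left(4 + 12 + 2 \cdot 206\right) = 12555 - \left(4 + 12 + 412\right) = 12555 - 428 = 12127$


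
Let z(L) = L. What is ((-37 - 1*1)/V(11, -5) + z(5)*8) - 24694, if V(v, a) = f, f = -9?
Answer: -221848/9 ≈ -24650.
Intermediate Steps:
V(v, a) = -9
((-37 - 1*1)/V(11, -5) + z(5)*8) - 24694 = ((-37 - 1*1)/(-9) + 5*8) - 24694 = ((-37 - 1)*(-⅑) + 40) - 24694 = (-38*(-⅑) + 40) - 24694 = (38/9 + 40) - 24694 = 398/9 - 24694 = -221848/9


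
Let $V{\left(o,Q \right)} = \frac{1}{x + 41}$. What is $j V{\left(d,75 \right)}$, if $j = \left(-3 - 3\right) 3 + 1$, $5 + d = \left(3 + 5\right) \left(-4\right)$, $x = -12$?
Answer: $- \frac{17}{29} \approx -0.58621$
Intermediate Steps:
$d = -37$ ($d = -5 + \left(3 + 5\right) \left(-4\right) = -5 + 8 \left(-4\right) = -5 - 32 = -37$)
$V{\left(o,Q \right)} = \frac{1}{29}$ ($V{\left(o,Q \right)} = \frac{1}{-12 + 41} = \frac{1}{29}$)
$j = -17$ ($j = \left(-6\right) 3 + 1 = -18 + 1 = -17$)
$j V{\left(d,75 \right)} = \left(-17\right) \frac{1}{29} = - \frac{17}{29}$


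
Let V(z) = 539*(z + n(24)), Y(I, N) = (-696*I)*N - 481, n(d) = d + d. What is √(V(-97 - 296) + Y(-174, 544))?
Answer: 2*√16423535 ≈ 8105.2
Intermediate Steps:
n(d) = 2*d
Y(I, N) = -481 - 696*I*N (Y(I, N) = -696*I*N - 481 = -481 - 696*I*N)
V(z) = 25872 + 539*z (V(z) = 539*(z + 2*24) = 539*(z + 48) = 539*(48 + z) = 25872 + 539*z)
√(V(-97 - 296) + Y(-174, 544)) = √((25872 + 539*(-97 - 296)) + (-481 - 696*(-174)*544)) = √((25872 + 539*(-393)) + (-481 + 65880576)) = √((25872 - 211827) + 65880095) = √(-185955 + 65880095) = √65694140 = 2*√16423535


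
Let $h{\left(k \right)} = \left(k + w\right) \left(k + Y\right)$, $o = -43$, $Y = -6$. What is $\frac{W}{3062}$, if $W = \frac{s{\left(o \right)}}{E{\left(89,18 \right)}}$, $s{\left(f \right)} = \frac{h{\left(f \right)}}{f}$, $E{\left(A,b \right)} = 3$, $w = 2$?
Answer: $- \frac{2009}{394998} \approx -0.0050861$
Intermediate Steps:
$h{\left(k \right)} = \left(-6 + k\right) \left(2 + k\right)$ ($h{\left(k \right)} = \left(k + 2\right) \left(k - 6\right) = \left(2 + k\right) \left(-6 + k\right) = \left(-6 + k\right) \left(2 + k\right)$)
$s{\left(f \right)} = \frac{-12 + f^{2} - 4 f}{f}$
$W = - \frac{2009}{129}$ ($W = \frac{-4 - 43 - \frac{12}{-43}}{3} = \left(-4 - 43 - - \frac{12}{43}\right) \frac{1}{3} = \left(-4 - 43 + \frac{12}{43}\right) \frac{1}{3} = \left(- \frac{2009}{43}\right) \frac{1}{3} = - \frac{2009}{129} \approx -15.574$)
$\frac{W}{3062} = - \frac{2009}{129 \cdot 3062} = \left(- \frac{2009}{129}\right) \frac{1}{3062} = - \frac{2009}{394998}$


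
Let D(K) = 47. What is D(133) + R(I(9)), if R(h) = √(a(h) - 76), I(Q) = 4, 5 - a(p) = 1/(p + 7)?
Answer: 47 + I*√8602/11 ≈ 47.0 + 8.4315*I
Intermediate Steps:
a(p) = 5 - 1/(7 + p) (a(p) = 5 - 1/(p + 7) = 5 - 1/(7 + p))
R(h) = √(-76 + (34 + 5*h)/(7 + h)) (R(h) = √((34 + 5*h)/(7 + h) - 76) = √(-76 + (34 + 5*h)/(7 + h)))
D(133) + R(I(9)) = 47 + √((-498 - 71*4)/(7 + 4)) = 47 + √((-498 - 284)/11) = 47 + √((1/11)*(-782)) = 47 + √(-782/11) = 47 + I*√8602/11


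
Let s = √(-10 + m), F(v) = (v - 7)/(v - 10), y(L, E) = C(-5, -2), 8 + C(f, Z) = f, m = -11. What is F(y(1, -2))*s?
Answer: 20*I*√21/23 ≈ 3.9848*I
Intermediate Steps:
C(f, Z) = -8 + f
y(L, E) = -13 (y(L, E) = -8 - 5 = -13)
F(v) = (-7 + v)/(-10 + v)
s = I*√21 (s = √(-10 - 11) = √(-21) = I*√21 ≈ 4.5826*I)
F(y(1, -2))*s = ((-7 - 13)/(-10 - 13))*(I*√21) = (-20/(-23))*(I*√21) = (-1/23*(-20))*(I*√21) = 20*(I*√21)/23 = 20*I*√21/23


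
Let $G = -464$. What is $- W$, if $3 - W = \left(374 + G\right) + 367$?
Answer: $274$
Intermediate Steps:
$W = -274$ ($W = 3 - \left(\left(374 - 464\right) + 367\right) = 3 - \left(-90 + 367\right) = 3 - 277 = -274$)
$- W = \left(-1\right) \left(-274\right) = 274$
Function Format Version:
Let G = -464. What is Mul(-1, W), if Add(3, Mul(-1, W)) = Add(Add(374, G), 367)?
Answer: 274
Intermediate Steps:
W = -274 (W = Add(3, Mul(-1, Add(Add(374, -464), 367))) = Add(3, Mul(-1, Add(-90, 367))) = Add(3, Mul(-1, 277)) = Add(3, -277) = -274)
Mul(-1, W) = Mul(-1, -274) = 274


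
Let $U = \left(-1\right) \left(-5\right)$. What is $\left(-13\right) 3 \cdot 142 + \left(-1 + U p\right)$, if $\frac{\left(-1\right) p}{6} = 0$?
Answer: $-5539$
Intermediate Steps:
$p = 0$ ($p = \left(-6\right) 0 = 0$)
$U = 5$
$\left(-13\right) 3 \cdot 142 + \left(-1 + U p\right) = \left(-13\right) 3 \cdot 142 + \left(-1 + 5 \cdot 0\right) = \left(-39\right) 142 + \left(-1 + 0\right) = -5538 - 1 = -5539$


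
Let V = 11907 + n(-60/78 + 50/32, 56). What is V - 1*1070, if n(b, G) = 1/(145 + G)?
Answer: 2178238/201 ≈ 10837.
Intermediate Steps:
V = 2393308/201 (V = 11907 + 1/(145 + 56) = 11907 + 1/201 = 2393308/201 ≈ 11907.)
V - 1*1070 = 2393308/201 - 1*1070 = 2393308/201 - 1070 = 2178238/201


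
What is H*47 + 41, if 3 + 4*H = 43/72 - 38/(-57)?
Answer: 5933/288 ≈ 20.601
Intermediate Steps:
H = -125/288 (H = -¾ + (43/72 - 38/(-57))/4 = -¾ + (43*(1/72) - 38*(-1/57))/4 = -¾ + (43/72 + ⅔)/4 = -¾ + (¼)*(91/72) = -¾ + 91/288 = -125/288 ≈ -0.43403)
H*47 + 41 = -125/288*47 + 41 = -5875/288 + 41 = 5933/288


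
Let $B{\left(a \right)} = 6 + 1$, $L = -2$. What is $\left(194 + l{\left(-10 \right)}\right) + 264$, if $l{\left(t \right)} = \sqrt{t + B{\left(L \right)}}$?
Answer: $458 + i \sqrt{3} \approx 458.0 + 1.732 i$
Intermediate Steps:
$B{\left(a \right)} = 7$
$l{\left(t \right)} = \sqrt{7 + t}$ ($l{\left(t \right)} = \sqrt{t + 7} = \sqrt{7 + t}$)
$\left(194 + l{\left(-10 \right)}\right) + 264 = \left(194 + \sqrt{7 - 10}\right) + 264 = \left(194 + \sqrt{-3}\right) + 264 = \left(194 + i \sqrt{3}\right) + 264 = 458 + i \sqrt{3}$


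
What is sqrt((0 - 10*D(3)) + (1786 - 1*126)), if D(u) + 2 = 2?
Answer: 2*sqrt(415) ≈ 40.743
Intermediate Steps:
D(u) = 0 (D(u) = -2 + 2 = 0)
sqrt((0 - 10*D(3)) + (1786 - 1*126)) = sqrt((0 - 10*0) + (1786 - 1*126)) = sqrt((0 + 0) + (1786 - 126)) = sqrt(0 + 1660) = sqrt(1660) = 2*sqrt(415)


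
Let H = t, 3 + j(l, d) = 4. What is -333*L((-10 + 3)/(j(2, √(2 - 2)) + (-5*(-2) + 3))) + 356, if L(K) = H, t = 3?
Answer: -643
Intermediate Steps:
j(l, d) = 1 (j(l, d) = -3 + 4 = 1)
H = 3
L(K) = 3
-333*L((-10 + 3)/(j(2, √(2 - 2)) + (-5*(-2) + 3))) + 356 = -333*3 + 356 = -999 + 356 = -643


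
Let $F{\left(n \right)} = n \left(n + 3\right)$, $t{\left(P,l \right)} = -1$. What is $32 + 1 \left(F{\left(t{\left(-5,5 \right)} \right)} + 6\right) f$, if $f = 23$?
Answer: $124$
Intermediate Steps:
$F{\left(n \right)} = n \left(3 + n\right)$
$32 + 1 \left(F{\left(t{\left(-5,5 \right)} \right)} + 6\right) f = 32 + 1 \left(- (3 - 1) + 6\right) 23 = 32 + 1 \left(\left(-1\right) 2 + 6\right) 23 = 32 + 1 \left(-2 + 6\right) 23 = 32 + 1 \cdot 4 \cdot 23 = 32 + 4 \cdot 23 = 32 + 92 = 124$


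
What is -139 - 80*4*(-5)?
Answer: 1461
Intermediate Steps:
-139 - 80*4*(-5) = -139 - (-1600) = -139 - 80*(-20) = -139 + 1600 = 1461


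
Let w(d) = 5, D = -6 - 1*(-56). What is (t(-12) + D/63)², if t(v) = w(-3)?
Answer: 133225/3969 ≈ 33.566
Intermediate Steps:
D = 50 (D = -6 + 56 = 50)
t(v) = 5
(t(-12) + D/63)² = (5 + 50/63)² = (365/63)² = 133225/3969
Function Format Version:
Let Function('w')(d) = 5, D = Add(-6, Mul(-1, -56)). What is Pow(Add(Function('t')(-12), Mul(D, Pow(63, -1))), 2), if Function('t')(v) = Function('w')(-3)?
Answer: Rational(133225, 3969) ≈ 33.566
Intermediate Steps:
D = 50 (D = Add(-6, 56) = 50)
Function('t')(v) = 5
Pow(Add(Function('t')(-12), Mul(D, Pow(63, -1))), 2) = Pow(Add(5, Mul(50, Pow(63, -1))), 2) = Pow(Add(5, Mul(50, Rational(1, 63))), 2) = Pow(Add(5, Rational(50, 63)), 2) = Pow(Rational(365, 63), 2) = Rational(133225, 3969)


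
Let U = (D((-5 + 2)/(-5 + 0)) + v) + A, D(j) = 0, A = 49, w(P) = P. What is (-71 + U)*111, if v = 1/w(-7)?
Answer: -17205/7 ≈ -2457.9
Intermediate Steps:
v = -⅐ (v = 1/(-7) = 1*(-⅐) = -⅐ ≈ -0.14286)
U = 342/7 (U = (0 - ⅐) + 49 = -⅐ + 49 = 342/7 ≈ 48.857)
(-71 + U)*111 = (-71 + 342/7)*111 = -155/7*111 = -17205/7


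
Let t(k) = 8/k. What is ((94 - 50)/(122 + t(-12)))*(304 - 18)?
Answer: 726/7 ≈ 103.71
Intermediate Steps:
((94 - 50)/(122 + t(-12)))*(304 - 18) = ((94 - 50)/(122 + 8/(-12)))*(304 - 18) = (44/(122 + 8*(-1/12)))*286 = (44/(122 - ⅔))*286 = (44/(364/3))*286 = (44*(3/364))*286 = (33/91)*286 = 726/7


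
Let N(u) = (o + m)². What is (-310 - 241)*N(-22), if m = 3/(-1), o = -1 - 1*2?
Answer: -19836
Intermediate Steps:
o = -3 (o = -1 - 2 = -3)
m = -3 (m = 3*(-1) = -3)
N(u) = 36 (N(u) = (-3 - 3)² = (-6)² = 36)
(-310 - 241)*N(-22) = (-310 - 241)*36 = -551*36 = -19836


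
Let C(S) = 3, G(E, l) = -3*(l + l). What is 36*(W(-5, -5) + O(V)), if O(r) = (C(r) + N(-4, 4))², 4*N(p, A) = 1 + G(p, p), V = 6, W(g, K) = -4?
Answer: 11745/4 ≈ 2936.3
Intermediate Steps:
G(E, l) = -6*l
N(p, A) = ¼ - 3*p/2 (N(p, A) = (1 - 6*p)/4 = ¼ - 3*p/2)
O(r) = 1369/16 (O(r) = (3 + (¼ - 3/2*(-4)))² = (3 + (¼ + 6))² = (3 + 25/4)² = (37/4)² = 1369/16)
36*(W(-5, -5) + O(V)) = 36*(-4 + 1369/16) = 36*(1305/16) = 11745/4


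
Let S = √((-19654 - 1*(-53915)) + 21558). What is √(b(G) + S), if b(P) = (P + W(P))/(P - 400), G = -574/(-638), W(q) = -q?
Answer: 55819^(¼) ≈ 15.371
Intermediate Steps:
G = 287/319 (G = -574*(-1/638) = 287/319 ≈ 0.89969)
b(P) = 0 (b(P) = (P - P)/(P - 400) = 0/(-400 + P) = 0)
S = √55819 (S = √((-19654 + 53915) + 21558) = √(34261 + 21558) = √55819 ≈ 236.26)
√(b(G) + S) = √(0 + √55819) = √(√55819) = 55819^(¼)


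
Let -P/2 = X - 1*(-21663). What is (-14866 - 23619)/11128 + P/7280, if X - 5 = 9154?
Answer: -4644929/389480 ≈ -11.926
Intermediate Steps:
X = 9159 (X = 5 + 9154 = 9159)
P = -61644 (P = -2*(9159 - 1*(-21663)) = -2*(9159 + 21663) = -2*30822 = -61644)
(-14866 - 23619)/11128 + P/7280 = (-14866 - 23619)/11128 - 61644/7280 = -38485*1/11128 - 61644*1/7280 = -38485/11128 - 15411/1820 = -4644929/389480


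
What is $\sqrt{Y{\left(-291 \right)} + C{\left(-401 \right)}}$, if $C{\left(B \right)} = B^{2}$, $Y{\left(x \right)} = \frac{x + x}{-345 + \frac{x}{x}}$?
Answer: $\frac{\sqrt{1189296709}}{86} \approx 401.0$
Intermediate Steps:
$Y{\left(x \right)} = - \frac{x}{172}$ ($Y{\left(x \right)} = \frac{2 x}{-345 + 1} = \frac{2 x}{-344} = 2 x \left(- \frac{1}{344}\right) = - \frac{x}{172}$)
$\sqrt{Y{\left(-291 \right)} + C{\left(-401 \right)}} = \sqrt{\left(- \frac{1}{172}\right) \left(-291\right) + \left(-401\right)^{2}} = \sqrt{\frac{291}{172} + 160801} = \sqrt{\frac{27658063}{172}} = \frac{\sqrt{1189296709}}{86}$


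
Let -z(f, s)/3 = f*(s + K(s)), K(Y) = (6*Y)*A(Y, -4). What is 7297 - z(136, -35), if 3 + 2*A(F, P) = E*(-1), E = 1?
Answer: 164377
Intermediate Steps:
A(F, P) = -2 (A(F, P) = -3/2 + (1*(-1))/2 = -3/2 + (½)*(-1) = -3/2 - ½ = -2)
K(Y) = -12*Y (K(Y) = (6*Y)*(-2) = -12*Y)
z(f, s) = 33*f*s (z(f, s) = -3*f*(s - 12*s) = -3*f*(-11*s) = -(-33)*f*s = 33*f*s)
7297 - z(136, -35) = 7297 - 33*136*(-35) = 7297 - 1*(-157080) = 7297 + 157080 = 164377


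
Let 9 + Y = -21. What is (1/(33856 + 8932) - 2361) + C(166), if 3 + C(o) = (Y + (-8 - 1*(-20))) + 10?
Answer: -101493135/42788 ≈ -2372.0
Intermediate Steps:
Y = -30 (Y = -9 - 21 = -30)
C(o) = -11 (C(o) = -3 + ((-30 + (-8 - 1*(-20))) + 10) = -3 + ((-30 + (-8 + 20)) + 10) = -3 + ((-30 + 12) + 10) = -3 + (-18 + 10) = -3 - 8 = -11)
(1/(33856 + 8932) - 2361) + C(166) = (1/(33856 + 8932) - 2361) - 11 = (1/42788 - 2361) - 11 = -101022467/42788 - 11 = -101493135/42788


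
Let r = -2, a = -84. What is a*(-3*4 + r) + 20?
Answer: 1196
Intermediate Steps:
a*(-3*4 + r) + 20 = -84*(-3*4 - 2) + 20 = -84*(-12 - 2) + 20 = -84*(-14) + 20 = 1176 + 20 = 1196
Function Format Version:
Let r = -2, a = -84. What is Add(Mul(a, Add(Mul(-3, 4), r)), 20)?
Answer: 1196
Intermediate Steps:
Add(Mul(a, Add(Mul(-3, 4), r)), 20) = Add(Mul(-84, Add(Mul(-3, 4), -2)), 20) = Add(Mul(-84, Add(-12, -2)), 20) = Add(Mul(-84, -14), 20) = Add(1176, 20) = 1196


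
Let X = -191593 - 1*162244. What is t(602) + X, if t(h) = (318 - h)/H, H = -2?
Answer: -353695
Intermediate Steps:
t(h) = -159 + h/2 (t(h) = (318 - h)/(-2) = (318 - h)*(-1/2) = -159 + h/2)
X = -353837 (X = -191593 - 162244 = -353837)
t(602) + X = (-159 + (1/2)*602) - 353837 = (-159 + 301) - 353837 = 142 - 353837 = -353695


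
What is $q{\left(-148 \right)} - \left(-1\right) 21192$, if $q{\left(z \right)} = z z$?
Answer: $43096$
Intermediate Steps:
$q{\left(z \right)} = z^{2}$
$q{\left(-148 \right)} - \left(-1\right) 21192 = \left(-148\right)^{2} - \left(-1\right) 21192 = 21904 - -21192 = 21904 + 21192 = 43096$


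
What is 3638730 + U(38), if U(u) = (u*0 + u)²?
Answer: 3640174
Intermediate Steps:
U(u) = u² (U(u) = (0 + u)² = u²)
3638730 + U(38) = 3638730 + 38² = 3638730 + 1444 = 3640174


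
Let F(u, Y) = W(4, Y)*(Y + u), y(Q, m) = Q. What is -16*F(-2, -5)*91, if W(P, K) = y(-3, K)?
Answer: -30576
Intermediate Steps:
W(P, K) = -3
F(u, Y) = -3*Y - 3*u (F(u, Y) = -3*(Y + u) = -3*Y - 3*u)
-16*F(-2, -5)*91 = -16*(-3*(-5) - 3*(-2))*91 = -16*(15 + 6)*91 = -16*21*91 = -336*91 = -30576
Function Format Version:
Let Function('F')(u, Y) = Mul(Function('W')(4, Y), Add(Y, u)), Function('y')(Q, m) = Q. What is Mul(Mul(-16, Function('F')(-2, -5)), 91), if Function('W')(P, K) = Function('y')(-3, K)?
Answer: -30576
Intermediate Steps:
Function('W')(P, K) = -3
Function('F')(u, Y) = Add(Mul(-3, Y), Mul(-3, u)) (Function('F')(u, Y) = Mul(-3, Add(Y, u)) = Add(Mul(-3, Y), Mul(-3, u)))
Mul(Mul(-16, Function('F')(-2, -5)), 91) = Mul(Mul(-16, Add(Mul(-3, -5), Mul(-3, -2))), 91) = Mul(Mul(-16, Add(15, 6)), 91) = Mul(Mul(-16, 21), 91) = Mul(-336, 91) = -30576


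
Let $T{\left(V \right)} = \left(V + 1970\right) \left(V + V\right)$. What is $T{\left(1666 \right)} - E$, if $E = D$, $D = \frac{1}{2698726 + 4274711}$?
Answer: $\frac{84484249217423}{6973437} \approx 1.2115 \cdot 10^{7}$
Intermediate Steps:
$T{\left(V \right)} = 2 V \left(1970 + V\right)$ ($T{\left(V \right)} = \left(1970 + V\right) 2 V = 2 V \left(1970 + V\right)$)
$D = \frac{1}{6973437} \approx 1.434 \cdot 10^{-7}$
$E = \frac{1}{6973437} \approx 1.434 \cdot 10^{-7}$
$T{\left(1666 \right)} - E = 2 \cdot 1666 \left(1970 + 1666\right) - \frac{1}{6973437} = 2 \cdot 1666 \cdot 3636 - \frac{1}{6973437} = 12115152 - \frac{1}{6973437} = \frac{84484249217423}{6973437}$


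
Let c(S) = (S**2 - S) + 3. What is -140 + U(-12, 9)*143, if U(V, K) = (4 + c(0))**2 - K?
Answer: 5580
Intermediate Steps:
c(S) = 3 + S**2 - S
U(V, K) = 49 - K (U(V, K) = (4 + (3 + 0**2 - 1*0))**2 - K = (4 + (3 + 0 + 0))**2 - K = (4 + 3)**2 - K = 7**2 - K = 49 - K)
-140 + U(-12, 9)*143 = -140 + (49 - 1*9)*143 = -140 + (49 - 9)*143 = -140 + 40*143 = -140 + 5720 = 5580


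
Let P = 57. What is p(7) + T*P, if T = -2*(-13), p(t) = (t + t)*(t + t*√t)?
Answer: 1580 + 98*√7 ≈ 1839.3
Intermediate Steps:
p(t) = 2*t*(t + t^(3/2)) (p(t) = (2*t)*(t + t^(3/2)) = 2*t*(t + t^(3/2)))
T = 26
p(7) + T*P = (2*7² + 2*7^(5/2)) + 26*57 = (2*49 + 2*(49*√7)) + 1482 = (98 + 98*√7) + 1482 = 1580 + 98*√7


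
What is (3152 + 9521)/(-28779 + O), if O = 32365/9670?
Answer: -24509582/55652113 ≈ -0.44041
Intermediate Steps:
O = 6473/1934 (O = 32365*(1/9670) = 6473/1934 ≈ 3.3470)
(3152 + 9521)/(-28779 + O) = (3152 + 9521)/(-28779 + 6473/1934) = 12673/(-55652113/1934) = 12673*(-1934/55652113) = -24509582/55652113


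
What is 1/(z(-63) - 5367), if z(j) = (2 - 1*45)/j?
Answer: -63/338078 ≈ -0.00018635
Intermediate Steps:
z(j) = -43/j (z(j) = (2 - 45)/j = -43/j)
1/(z(-63) - 5367) = 1/(-43/(-63) - 5367) = 1/(-43*(-1/63) - 5367) = 1/(43/63 - 5367) = 1/(-338078/63) = -63/338078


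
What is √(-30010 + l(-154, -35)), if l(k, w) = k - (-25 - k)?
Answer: I*√30293 ≈ 174.05*I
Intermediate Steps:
l(k, w) = 25 + 2*k (l(k, w) = k + (25 + k) = 25 + 2*k)
√(-30010 + l(-154, -35)) = √(-30010 + (25 + 2*(-154))) = √(-30010 + (25 - 308)) = √(-30010 - 283) = √(-30293) = I*√30293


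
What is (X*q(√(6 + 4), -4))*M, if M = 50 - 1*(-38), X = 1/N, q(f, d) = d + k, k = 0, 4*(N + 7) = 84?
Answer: -176/7 ≈ -25.143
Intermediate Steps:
N = 14 (N = -7 + (¼)*84 = -7 + 21 = 14)
q(f, d) = d (q(f, d) = d + 0 = d)
X = 1/14 ≈ 0.071429
M = 88 (M = 50 + 38 = 88)
(X*q(√(6 + 4), -4))*M = ((1/14)*(-4))*88 = -2/7*88 = -176/7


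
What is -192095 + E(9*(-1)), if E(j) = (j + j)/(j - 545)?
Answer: -53210306/277 ≈ -1.9210e+5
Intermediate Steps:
E(j) = 2*j/(-545 + j) (E(j) = (2*j)/(-545 + j) = 2*j/(-545 + j))
-192095 + E(9*(-1)) = -192095 + 2*(9*(-1))/(-545 + 9*(-1)) = -192095 + 2*(-9)/(-545 - 9) = -192095 + 2*(-9)/(-554) = -192095 + 2*(-9)*(-1/554) = -192095 + 9/277 = -53210306/277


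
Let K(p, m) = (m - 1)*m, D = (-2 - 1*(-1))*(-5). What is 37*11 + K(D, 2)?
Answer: 409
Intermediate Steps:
D = 5 (D = (-2 + 1)*(-5) = -1*(-5) = 5)
K(p, m) = m*(-1 + m) (K(p, m) = (-1 + m)*m = m*(-1 + m))
37*11 + K(D, 2) = 37*11 + 2*(-1 + 2) = 407 + 2*1 = 407 + 2 = 409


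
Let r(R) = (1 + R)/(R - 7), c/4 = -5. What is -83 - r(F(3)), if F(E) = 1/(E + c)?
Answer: -1243/15 ≈ -82.867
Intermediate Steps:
c = -20 (c = 4*(-5) = -20)
F(E) = 1/(-20 + E) (F(E) = 1/(E - 20) = 1/(-20 + E))
r(R) = (1 + R)/(-7 + R)
-83 - r(F(3)) = -83 - (1 + 1/(-20 + 3))/(-7 + 1/(-20 + 3)) = -83 - (1 + 1/(-17))/(-7 + 1/(-17)) = -83 - (1 - 1/17)/(-7 - 1/17) = -83 - 16/((-120/17)*17) = -83 - (-17)*16/(120*17) = -83 - 1*(-2/15) = -83 + 2/15 = -1243/15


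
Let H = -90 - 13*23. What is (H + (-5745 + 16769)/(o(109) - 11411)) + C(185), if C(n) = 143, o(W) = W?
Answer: -1395658/5651 ≈ -246.98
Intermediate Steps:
H = -389 (H = -90 - 299 = -389)
(H + (-5745 + 16769)/(o(109) - 11411)) + C(185) = (-389 + (-5745 + 16769)/(109 - 11411)) + 143 = (-389 + 11024/(-11302)) + 143 = (-389 + 11024*(-1/11302)) + 143 = (-389 - 5512/5651) + 143 = -2203751/5651 + 143 = -1395658/5651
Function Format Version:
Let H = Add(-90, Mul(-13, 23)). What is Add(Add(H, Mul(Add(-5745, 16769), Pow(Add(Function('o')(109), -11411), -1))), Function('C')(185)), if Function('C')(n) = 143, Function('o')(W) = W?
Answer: Rational(-1395658, 5651) ≈ -246.98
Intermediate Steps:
H = -389 (H = Add(-90, -299) = -389)
Add(Add(H, Mul(Add(-5745, 16769), Pow(Add(Function('o')(109), -11411), -1))), Function('C')(185)) = Add(Add(-389, Mul(Add(-5745, 16769), Pow(Add(109, -11411), -1))), 143) = Add(Add(-389, Mul(11024, Pow(-11302, -1))), 143) = Add(Add(-389, Mul(11024, Rational(-1, 11302))), 143) = Add(Add(-389, Rational(-5512, 5651)), 143) = Add(Rational(-2203751, 5651), 143) = Rational(-1395658, 5651)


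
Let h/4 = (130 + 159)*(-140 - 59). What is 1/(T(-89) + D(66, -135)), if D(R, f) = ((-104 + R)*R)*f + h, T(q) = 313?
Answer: 1/108849 ≈ 9.1870e-6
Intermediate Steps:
h = -230044 (h = 4*((130 + 159)*(-140 - 59)) = 4*(289*(-199)) = 4*(-57511) = -230044)
D(R, f) = -230044 + R*f*(-104 + R) (D(R, f) = ((-104 + R)*R)*f - 230044 = (R*(-104 + R))*f - 230044 = R*f*(-104 + R) - 230044 = -230044 + R*f*(-104 + R))
1/(T(-89) + D(66, -135)) = 1/(313 + (-230044 - 135*66² - 104*66*(-135))) = 1/(313 + (-230044 - 135*4356 + 926640)) = 1/(313 + (-230044 - 588060 + 926640)) = 1/(313 + 108536) = 1/108849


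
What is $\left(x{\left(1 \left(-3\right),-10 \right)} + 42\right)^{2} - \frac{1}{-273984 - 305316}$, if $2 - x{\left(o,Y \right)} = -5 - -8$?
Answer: $\frac{973803301}{579300} \approx 1681.0$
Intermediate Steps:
$x{\left(o,Y \right)} = -1$ ($x{\left(o,Y \right)} = 2 - \left(-5 - -8\right) = 2 - \left(-5 + 8\right) = 2 - 3 = -1$)
$\left(x{\left(1 \left(-3\right),-10 \right)} + 42\right)^{2} - \frac{1}{-273984 - 305316} = \left(-1 + 42\right)^{2} - \frac{1}{-273984 - 305316} = 41^{2} - \frac{1}{-579300} = 1681 - - \frac{1}{579300} = 1681 + \frac{1}{579300} = \frac{973803301}{579300}$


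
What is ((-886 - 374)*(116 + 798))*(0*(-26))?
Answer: 0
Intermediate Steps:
((-886 - 374)*(116 + 798))*(0*(-26)) = -1260*914*0 = -1151640*0 = 0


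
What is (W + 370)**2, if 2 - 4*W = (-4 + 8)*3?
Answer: 540225/4 ≈ 1.3506e+5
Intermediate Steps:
W = -5/2 (W = 1/2 - (-4 + 8)*3/4 = 1/2 - 3 = -5/2 ≈ -2.5000)
(W + 370)**2 = (-5/2 + 370)**2 = (735/2)**2 = 540225/4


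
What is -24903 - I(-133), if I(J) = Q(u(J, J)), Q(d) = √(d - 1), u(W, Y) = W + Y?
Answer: -24903 - I*√267 ≈ -24903.0 - 16.34*I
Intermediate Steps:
Q(d) = √(-1 + d)
I(J) = √(-1 + 2*J) (I(J) = √(-1 + (J + J)) = √(-1 + 2*J))
-24903 - I(-133) = -24903 - √(-1 + 2*(-133)) = -24903 - √(-1 - 266) = -24903 - √(-267) = -24903 - I*√267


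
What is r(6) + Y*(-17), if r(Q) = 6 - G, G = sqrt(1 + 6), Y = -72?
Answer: 1230 - sqrt(7) ≈ 1227.4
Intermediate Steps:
G = sqrt(7) ≈ 2.6458
r(Q) = 6 - sqrt(7)
r(6) + Y*(-17) = (6 - sqrt(7)) - 72*(-17) = (6 - sqrt(7)) + 1224 = 1230 - sqrt(7)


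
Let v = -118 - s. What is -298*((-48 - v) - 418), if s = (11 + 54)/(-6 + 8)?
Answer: 94019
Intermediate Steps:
s = 65/2 ≈ 32.500
v = -301/2 (v = -118 - 1*65/2 = -118 - 65/2 = -301/2 ≈ -150.50)
-298*((-48 - v) - 418) = -298*((-48 - 1*(-301/2)) - 418) = -298*((-48 + 301/2) - 418) = -298*(205/2 - 418) = -298*(-631/2) = 94019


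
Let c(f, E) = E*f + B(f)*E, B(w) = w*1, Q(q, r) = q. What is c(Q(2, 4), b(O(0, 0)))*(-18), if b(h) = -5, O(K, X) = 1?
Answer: 360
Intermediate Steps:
B(w) = w
c(f, E) = 2*E*f (c(f, E) = E*f + f*E = E*f + E*f = 2*E*f)
c(Q(2, 4), b(O(0, 0)))*(-18) = (2*(-5)*2)*(-18) = -20*(-18) = 360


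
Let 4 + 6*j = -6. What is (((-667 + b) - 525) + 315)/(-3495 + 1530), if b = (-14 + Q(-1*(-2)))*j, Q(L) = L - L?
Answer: 2561/5895 ≈ 0.43444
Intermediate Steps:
j = -5/3 (j = -⅔ + (⅙)*(-6) = -⅔ - 1 = -5/3 ≈ -1.6667)
Q(L) = 0
b = 70/3 (b = (-14 + 0)*(-5/3) = -14*(-5/3) = 70/3 ≈ 23.333)
(((-667 + b) - 525) + 315)/(-3495 + 1530) = (((-667 + 70/3) - 525) + 315)/(-3495 + 1530) = ((-1931/3 - 525) + 315)/(-1965) = (-3506/3 + 315)*(-1/1965) = -2561/3*(-1/1965) = 2561/5895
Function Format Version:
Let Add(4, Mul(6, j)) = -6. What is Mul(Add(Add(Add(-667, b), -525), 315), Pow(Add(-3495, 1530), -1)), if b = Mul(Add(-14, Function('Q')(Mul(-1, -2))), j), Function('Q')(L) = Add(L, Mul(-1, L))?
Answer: Rational(2561, 5895) ≈ 0.43444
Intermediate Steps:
j = Rational(-5, 3) (j = Add(Rational(-2, 3), Mul(Rational(1, 6), -6)) = Add(Rational(-2, 3), -1) = Rational(-5, 3) ≈ -1.6667)
Function('Q')(L) = 0
b = Rational(70, 3) (b = Mul(Add(-14, 0), Rational(-5, 3)) = Mul(-14, Rational(-5, 3)) = Rational(70, 3) ≈ 23.333)
Mul(Add(Add(Add(-667, b), -525), 315), Pow(Add(-3495, 1530), -1)) = Mul(Add(Add(Add(-667, Rational(70, 3)), -525), 315), Pow(Add(-3495, 1530), -1)) = Mul(Add(Add(Rational(-1931, 3), -525), 315), Pow(-1965, -1)) = Mul(Add(Rational(-3506, 3), 315), Rational(-1, 1965)) = Mul(Rational(-2561, 3), Rational(-1, 1965)) = Rational(2561, 5895)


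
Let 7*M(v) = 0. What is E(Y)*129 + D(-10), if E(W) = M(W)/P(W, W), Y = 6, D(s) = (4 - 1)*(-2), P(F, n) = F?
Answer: -6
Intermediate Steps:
M(v) = 0 (M(v) = (1/7)*0 = 0)
D(s) = -6 (D(s) = 3*(-2) = -6)
E(W) = 0 (E(W) = 0/W = 0)
E(Y)*129 + D(-10) = 0*129 - 6 = 0 - 6 = -6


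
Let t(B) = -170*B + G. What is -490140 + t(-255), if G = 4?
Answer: -446786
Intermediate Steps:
t(B) = 4 - 170*B (t(B) = -170*B + 4 = 4 - 170*B)
-490140 + t(-255) = -490140 + (4 - 170*(-255)) = -490140 + (4 + 43350) = -490140 + 43354 = -446786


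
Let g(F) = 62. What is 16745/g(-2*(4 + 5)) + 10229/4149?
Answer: 70109203/257238 ≈ 272.55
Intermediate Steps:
16745/g(-2*(4 + 5)) + 10229/4149 = 16745/62 + 10229/4149 = 70109203/257238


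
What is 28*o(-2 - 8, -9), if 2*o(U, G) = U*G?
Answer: 1260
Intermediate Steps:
o(U, G) = G*U/2 (o(U, G) = (U*G)/2 = (G*U)/2 = G*U/2)
28*o(-2 - 8, -9) = 28*((½)*(-9)*(-2 - 8)) = 28*((½)*(-9)*(-10)) = 28*45 = 1260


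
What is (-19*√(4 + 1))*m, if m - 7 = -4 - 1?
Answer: -38*√5 ≈ -84.971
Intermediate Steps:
m = 2 (m = 7 + (-4 - 1) = 7 - 5 = 2)
(-19*√(4 + 1))*m = -19*√(4 + 1)*2 = -19*√5*2 = -38*√5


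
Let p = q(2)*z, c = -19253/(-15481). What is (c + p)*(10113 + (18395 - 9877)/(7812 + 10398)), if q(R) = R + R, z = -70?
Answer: -397377999553948/140954505 ≈ -2.8192e+6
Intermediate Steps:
q(R) = 2*R
c = 19253/15481 (c = -19253*(-1/15481) = 19253/15481 ≈ 1.2437)
p = -280 (p = (2*2)*(-70) = 4*(-70) = -280)
(c + p)*(10113 + (18395 - 9877)/(7812 + 10398)) = (19253/15481 - 280)*(10113 + (18395 - 9877)/(7812 + 10398)) = -4315427*(10113 + 8518/18210)/15481 = -4315427*(10113 + 8518*(1/18210))/15481 = -4315427*(10113 + 4259/9105)/15481 = -4315427/15481*92083124/9105 = -397377999553948/140954505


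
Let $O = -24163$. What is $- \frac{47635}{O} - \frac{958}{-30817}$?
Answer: $\frac{1491115949}{744631171} \approx 2.0025$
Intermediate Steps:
$- \frac{47635}{O} - \frac{958}{-30817} = - \frac{47635}{-24163} - \frac{958}{-30817} = \left(-47635\right) \left(- \frac{1}{24163}\right) - - \frac{958}{30817} = \frac{47635}{24163} + \frac{958}{30817} = \frac{1491115949}{744631171}$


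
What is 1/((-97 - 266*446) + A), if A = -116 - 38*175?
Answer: -1/125499 ≈ -7.9682e-6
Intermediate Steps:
A = -6766 (A = -116 - 6650 = -6766)
1/((-97 - 266*446) + A) = 1/((-97 - 266*446) - 6766) = 1/((-97 - 118636) - 6766) = 1/(-118733 - 6766) = 1/(-125499) = -1/125499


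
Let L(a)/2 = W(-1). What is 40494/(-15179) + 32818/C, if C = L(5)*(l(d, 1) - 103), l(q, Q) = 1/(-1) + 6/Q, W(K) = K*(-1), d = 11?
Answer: -253040623/1487542 ≈ -170.11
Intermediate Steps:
W(K) = -K
l(q, Q) = -1 + 6/Q (l(q, Q) = 1*(-1) + 6/Q = -1 + 6/Q)
L(a) = 2 (L(a) = 2*(-1*(-1)) = 2*1 = 2)
C = -196 (C = 2*((6 - 1*1)/1 - 103) = 2*(1*(6 - 1) - 103) = 2*(1*5 - 103) = 2*(5 - 103) = 2*(-98) = -196)
40494/(-15179) + 32818/C = 40494/(-15179) + 32818/(-196) = 40494*(-1/15179) + 32818*(-1/196) = -40494/15179 - 16409/98 = -253040623/1487542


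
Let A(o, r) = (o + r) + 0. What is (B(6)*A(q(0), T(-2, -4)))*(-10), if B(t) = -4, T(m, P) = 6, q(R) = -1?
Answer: 200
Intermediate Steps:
A(o, r) = o + r
(B(6)*A(q(0), T(-2, -4)))*(-10) = -4*(-1 + 6)*(-10) = -4*5*(-10) = -20*(-10) = 200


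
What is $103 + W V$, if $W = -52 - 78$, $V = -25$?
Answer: $3353$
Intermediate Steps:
$W = -130$ ($W = -52 - 78 = -130$)
$103 + W V = 103 - -3250 = 103 + 3250 = 3353$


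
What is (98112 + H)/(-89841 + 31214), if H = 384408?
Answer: -482520/58627 ≈ -8.2303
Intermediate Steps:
(98112 + H)/(-89841 + 31214) = (98112 + 384408)/(-89841 + 31214) = 482520/(-58627) = 482520*(-1/58627) = -482520/58627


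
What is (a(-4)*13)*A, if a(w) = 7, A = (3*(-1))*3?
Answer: -819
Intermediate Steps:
A = -9 (A = -3*3 = -9)
(a(-4)*13)*A = (7*13)*(-9) = 91*(-9) = -819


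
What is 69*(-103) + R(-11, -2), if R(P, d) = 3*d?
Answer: -7113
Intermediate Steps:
69*(-103) + R(-11, -2) = 69*(-103) + 3*(-2) = -7107 - 6 = -7113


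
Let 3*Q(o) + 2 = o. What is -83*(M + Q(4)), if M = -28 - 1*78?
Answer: 26228/3 ≈ 8742.7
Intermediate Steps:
M = -106 (M = -28 - 78 = -106)
Q(o) = -⅔ + o/3
-83*(M + Q(4)) = -83*(-106 + (-⅔ + (⅓)*4)) = -83*(-106 + (-⅔ + 4/3)) = -83*(-106 + ⅔) = -83*(-316/3) = 26228/3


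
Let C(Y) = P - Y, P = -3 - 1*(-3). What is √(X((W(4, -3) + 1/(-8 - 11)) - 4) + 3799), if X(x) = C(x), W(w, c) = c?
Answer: 3*√152665/19 ≈ 61.693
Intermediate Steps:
P = 0 (P = -3 + 3 = 0)
C(Y) = -Y (C(Y) = 0 - Y = -Y)
X(x) = -x
√(X((W(4, -3) + 1/(-8 - 11)) - 4) + 3799) = √(-((-3 + 1/(-8 - 11)) - 4) + 3799) = √(-((-3 + 1/(-19)) - 4) + 3799) = √(-((-3 - 1/19) - 4) + 3799) = √(-(-58/19 - 4) + 3799) = √(-1*(-134/19) + 3799) = √(134/19 + 3799) = √(72315/19) = 3*√152665/19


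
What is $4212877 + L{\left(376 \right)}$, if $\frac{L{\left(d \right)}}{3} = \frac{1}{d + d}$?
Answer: $\frac{3168083507}{752} \approx 4.2129 \cdot 10^{6}$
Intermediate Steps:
$L{\left(d \right)} = \frac{3}{2 d}$ ($L{\left(d \right)} = \frac{3}{d + d} = \frac{3}{2 d}$)
$4212877 + L{\left(376 \right)} = 4212877 + \frac{3}{2 \cdot 376} = 4212877 + \frac{3}{2} \cdot \frac{1}{376} = 4212877 + \frac{3}{752} = \frac{3168083507}{752}$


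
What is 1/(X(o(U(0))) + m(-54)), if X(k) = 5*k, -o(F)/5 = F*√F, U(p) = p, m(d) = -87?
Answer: -1/87 ≈ -0.011494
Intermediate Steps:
o(F) = -5*F^(3/2) (o(F) = -5*F*√F = -5*F^(3/2))
1/(X(o(U(0))) + m(-54)) = 1/(5*(-5*0^(3/2)) - 87) = 1/(5*(-5*0) - 87) = 1/(5*0 - 87) = 1/(0 - 87) = 1/(-87) = -1/87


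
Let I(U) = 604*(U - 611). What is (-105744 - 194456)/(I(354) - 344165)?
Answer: 300200/499393 ≈ 0.60113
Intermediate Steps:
I(U) = -369044 + 604*U (I(U) = 604*(-611 + U) = -369044 + 604*U)
(-105744 - 194456)/(I(354) - 344165) = (-105744 - 194456)/((-369044 + 604*354) - 344165) = -300200/((-369044 + 213816) - 344165) = -300200/(-155228 - 344165) = -300200/(-499393) = -300200*(-1/499393) = 300200/499393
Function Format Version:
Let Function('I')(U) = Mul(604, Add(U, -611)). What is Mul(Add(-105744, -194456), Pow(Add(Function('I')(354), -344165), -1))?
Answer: Rational(300200, 499393) ≈ 0.60113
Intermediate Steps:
Function('I')(U) = Add(-369044, Mul(604, U)) (Function('I')(U) = Mul(604, Add(-611, U)) = Add(-369044, Mul(604, U)))
Mul(Add(-105744, -194456), Pow(Add(Function('I')(354), -344165), -1)) = Mul(Add(-105744, -194456), Pow(Add(Add(-369044, Mul(604, 354)), -344165), -1)) = Mul(-300200, Pow(Add(Add(-369044, 213816), -344165), -1)) = Mul(-300200, Pow(Add(-155228, -344165), -1)) = Mul(-300200, Pow(-499393, -1)) = Mul(-300200, Rational(-1, 499393)) = Rational(300200, 499393)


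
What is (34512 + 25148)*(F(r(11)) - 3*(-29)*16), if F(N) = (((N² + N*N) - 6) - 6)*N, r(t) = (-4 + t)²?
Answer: 14085845320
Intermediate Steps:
F(N) = N*(-12 + 2*N²) (F(N) = (((N² + N²) - 6) - 6)*N = ((2*N² - 6) - 6)*N = ((-6 + 2*N²) - 6)*N = (-12 + 2*N²)*N = N*(-12 + 2*N²))
(34512 + 25148)*(F(r(11)) - 3*(-29)*16) = (34512 + 25148)*(2*(-4 + 11)²*(-6 + ((-4 + 11)²)²) - 3*(-29)*16) = 59660*(2*7²*(-6 + (7²)²) + 87*16) = 59660*(2*49*(-6 + 49²) + 1392) = 59660*(2*49*(-6 + 2401) + 1392) = 59660*(2*49*2395 + 1392) = 59660*(234710 + 1392) = 59660*236102 = 14085845320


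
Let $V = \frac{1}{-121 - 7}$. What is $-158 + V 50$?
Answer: $- \frac{10137}{64} \approx -158.39$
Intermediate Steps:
$V = - \frac{1}{128}$ ($V = \frac{1}{-128} = - \frac{1}{128} \approx -0.0078125$)
$-158 + V 50 = -158 - \frac{25}{64} = - \frac{10137}{64}$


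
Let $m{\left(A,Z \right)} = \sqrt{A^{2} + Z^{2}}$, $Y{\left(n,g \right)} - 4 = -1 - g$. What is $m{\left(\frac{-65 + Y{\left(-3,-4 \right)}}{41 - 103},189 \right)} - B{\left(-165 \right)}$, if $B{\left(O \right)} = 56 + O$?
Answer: $109 + \frac{\sqrt{34328722}}{31} \approx 298.0$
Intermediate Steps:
$Y{\left(n,g \right)} = 3 - g$ ($Y{\left(n,g \right)} = 4 - \left(1 + g\right) = 3 - g$)
$m{\left(\frac{-65 + Y{\left(-3,-4 \right)}}{41 - 103},189 \right)} - B{\left(-165 \right)} = \sqrt{\left(\frac{-65 + \left(3 - -4\right)}{41 - 103}\right)^{2} + 189^{2}} - \left(56 - 165\right) = \sqrt{\left(\frac{-65 + \left(3 + 4\right)}{-62}\right)^{2} + 35721} - -109 = \sqrt{\left(\left(-65 + 7\right) \left(- \frac{1}{62}\right)\right)^{2} + 35721} + 109 = \sqrt{\left(\left(-58\right) \left(- \frac{1}{62}\right)\right)^{2} + 35721} + 109 = \sqrt{\left(\frac{29}{31}\right)^{2} + 35721} + 109 = \sqrt{\frac{841}{961} + 35721} + 109 = \sqrt{\frac{34328722}{961}} + 109 = \frac{\sqrt{34328722}}{31} + 109 = 109 + \frac{\sqrt{34328722}}{31}$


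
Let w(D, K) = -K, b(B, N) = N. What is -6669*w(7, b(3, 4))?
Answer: 26676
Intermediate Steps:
-6669*w(7, b(3, 4)) = -(-6669)*4 = -6669*(-4) = 26676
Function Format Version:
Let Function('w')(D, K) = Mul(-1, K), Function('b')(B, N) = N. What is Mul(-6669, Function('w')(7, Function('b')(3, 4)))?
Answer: 26676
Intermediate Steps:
Mul(-6669, Function('w')(7, Function('b')(3, 4))) = Mul(-6669, Mul(-1, 4)) = Mul(-6669, -4) = 26676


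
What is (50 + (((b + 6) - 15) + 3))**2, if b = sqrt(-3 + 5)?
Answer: (44 + sqrt(2))**2 ≈ 2062.4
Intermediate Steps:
b = sqrt(2) ≈ 1.4142
(50 + (((b + 6) - 15) + 3))**2 = (50 + (((sqrt(2) + 6) - 15) + 3))**2 = (50 + (((6 + sqrt(2)) - 15) + 3))**2 = (50 + ((-9 + sqrt(2)) + 3))**2 = (50 + (-6 + sqrt(2)))**2 = (44 + sqrt(2))**2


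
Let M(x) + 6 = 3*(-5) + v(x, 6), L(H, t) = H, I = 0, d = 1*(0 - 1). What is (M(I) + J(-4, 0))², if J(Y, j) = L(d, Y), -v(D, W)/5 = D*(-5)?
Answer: 484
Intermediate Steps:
d = -1 (d = 1*(-1) = -1)
v(D, W) = 25*D (v(D, W) = -5*D*(-5) = -(-25)*D = 25*D)
J(Y, j) = -1
M(x) = -21 + 25*x (M(x) = -6 + (3*(-5) + 25*x) = -6 + (-15 + 25*x) = -21 + 25*x)
(M(I) + J(-4, 0))² = ((-21 + 25*0) - 1)² = ((-21 + 0) - 1)² = (-21 - 1)² = (-22)² = 484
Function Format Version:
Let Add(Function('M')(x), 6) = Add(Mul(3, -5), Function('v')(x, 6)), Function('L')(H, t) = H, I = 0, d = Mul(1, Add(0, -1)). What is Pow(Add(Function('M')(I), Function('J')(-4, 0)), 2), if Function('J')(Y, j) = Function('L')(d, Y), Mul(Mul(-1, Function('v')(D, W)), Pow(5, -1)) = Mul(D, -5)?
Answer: 484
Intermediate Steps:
d = -1 (d = Mul(1, -1) = -1)
Function('v')(D, W) = Mul(25, D) (Function('v')(D, W) = Mul(-5, Mul(D, -5)) = Mul(-5, Mul(-5, D)) = Mul(25, D))
Function('J')(Y, j) = -1
Function('M')(x) = Add(-21, Mul(25, x)) (Function('M')(x) = Add(-6, Add(Mul(3, -5), Mul(25, x))) = Add(-6, Add(-15, Mul(25, x))) = Add(-21, Mul(25, x)))
Pow(Add(Function('M')(I), Function('J')(-4, 0)), 2) = Pow(Add(Add(-21, Mul(25, 0)), -1), 2) = Pow(Add(Add(-21, 0), -1), 2) = Pow(Add(-21, -1), 2) = Pow(-22, 2) = 484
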